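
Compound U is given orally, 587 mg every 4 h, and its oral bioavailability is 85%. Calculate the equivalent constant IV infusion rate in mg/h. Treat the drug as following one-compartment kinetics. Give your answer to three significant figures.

125 mg/h

Equivalent systemic input: infusion rate = F·D/τ.
Rate = 0.85 × 587 / 4 = 124.7 mg/h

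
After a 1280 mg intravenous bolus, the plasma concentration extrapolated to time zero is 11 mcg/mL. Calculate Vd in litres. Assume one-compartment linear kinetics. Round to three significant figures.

Immediately after an IV bolus, C₀ = Dose / Vd, so Vd = Dose / C₀.
Vd = 1280 / 11 = 116.4 L

116 L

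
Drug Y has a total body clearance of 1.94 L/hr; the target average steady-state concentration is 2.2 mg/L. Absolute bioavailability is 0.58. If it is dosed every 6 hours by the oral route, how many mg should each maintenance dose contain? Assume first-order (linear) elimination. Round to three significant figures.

D = CL × Css × τ / F = 1.940 × 2.2 × 6 / 0.58 = 44.15 mg

44.2 mg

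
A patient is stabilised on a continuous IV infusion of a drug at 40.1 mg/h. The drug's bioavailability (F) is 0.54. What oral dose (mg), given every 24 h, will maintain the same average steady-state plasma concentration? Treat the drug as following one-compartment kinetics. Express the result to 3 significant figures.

1780 mg

To maintain the same Css, the systemic dosing rate must be unchanged: F·D/τ = infusion rate.
D = rate × τ / F = 40.1 × 24 / 0.54 = 1782 mg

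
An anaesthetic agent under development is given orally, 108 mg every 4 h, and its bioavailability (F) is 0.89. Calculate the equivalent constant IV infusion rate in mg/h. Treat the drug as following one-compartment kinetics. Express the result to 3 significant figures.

24.0 mg/h

Equivalent systemic input: infusion rate = F·D/τ.
Rate = 0.89 × 108 / 4 = 24.03 mg/h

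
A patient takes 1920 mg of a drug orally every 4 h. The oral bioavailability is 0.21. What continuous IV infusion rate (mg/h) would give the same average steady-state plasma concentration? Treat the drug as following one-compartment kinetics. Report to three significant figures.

Equivalent systemic input: infusion rate = F·D/τ.
Rate = 0.21 × 1920 / 4 = 100.8 mg/h

101 mg/h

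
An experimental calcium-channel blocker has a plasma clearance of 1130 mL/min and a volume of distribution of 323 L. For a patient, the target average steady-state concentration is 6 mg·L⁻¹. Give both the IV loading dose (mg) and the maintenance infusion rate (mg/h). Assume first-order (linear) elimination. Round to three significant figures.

(a) 1940 mg; (b) 407 mg/h

Loading dose = Vd × C = 323.0 × 6 = 1938 mg
CL = 1130 mL/min = 1130 × 0.06 = 67.80 L/h
Maintenance: replace elimination → rate = CL × Css = 67.80 × 6 = 406.8 mg/h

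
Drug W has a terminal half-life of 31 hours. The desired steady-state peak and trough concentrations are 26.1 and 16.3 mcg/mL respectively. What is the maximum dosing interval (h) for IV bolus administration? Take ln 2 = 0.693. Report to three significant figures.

k = 0.693 / t½ = 0.693 / 31 = 0.02235 h⁻¹
Between IV bolus doses, concentration decays as C = C₀·e^(−kτ), so C_peak/C_trough = e^(kτ).
τ_max = ln(C_peak/C_trough) / k = ln(26.1/16.3) / 0.02235 = 0.4708 / 0.02235 = 21.06 h

21.1 h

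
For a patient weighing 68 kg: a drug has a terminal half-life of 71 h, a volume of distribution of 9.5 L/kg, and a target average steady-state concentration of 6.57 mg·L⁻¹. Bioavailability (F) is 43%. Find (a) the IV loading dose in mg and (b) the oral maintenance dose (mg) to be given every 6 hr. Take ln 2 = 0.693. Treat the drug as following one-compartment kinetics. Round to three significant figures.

(a) 4240 mg; (b) 578 mg

Total Vd = 9.5 × 68 = 646.0 L
LD = Vd × C = 646.0 × 6.57 = 4244 mg
CL = 0.693 × Vd / t½ = 0.693 × 646.0 / 71 = 6.305 L/h
D = CL × Css × τ / F = 6.305 × 6.57 × 6 / 0.43 = 578.0 mg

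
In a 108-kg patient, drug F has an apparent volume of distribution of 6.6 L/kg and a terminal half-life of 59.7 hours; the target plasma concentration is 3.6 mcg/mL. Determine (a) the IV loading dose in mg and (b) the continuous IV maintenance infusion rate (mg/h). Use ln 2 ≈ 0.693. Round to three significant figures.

Total Vd = 6.6 × 108 = 712.8 L
LD = Vd × C = 712.8 × 3.6 = 2566 mg
CL = 0.693 × Vd / t½ = 0.693 × 712.8 / 59.7 = 8.274 L/h
Infusion rate = CL × Css = 8.274 × 3.6 = 29.79 mg/h

(a) 2570 mg; (b) 29.8 mg/h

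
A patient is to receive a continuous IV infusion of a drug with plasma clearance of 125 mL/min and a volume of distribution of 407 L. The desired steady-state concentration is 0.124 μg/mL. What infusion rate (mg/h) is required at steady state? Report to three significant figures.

0.930 mg/h

CL = 125 mL/min = 125 × 0.06 = 7.500 L/h
Rate = CL × Css = 7.500 × 0.124 = 0.9300 mg/h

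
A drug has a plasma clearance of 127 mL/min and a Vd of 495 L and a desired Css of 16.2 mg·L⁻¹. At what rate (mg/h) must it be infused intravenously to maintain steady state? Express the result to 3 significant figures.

123 mg/h

Convert clearance: 127 mL/min × 60 min/h ÷ 1000 mL/L = 7.620 L/h
Rate = CL × Css = 7.620 × 16.2 = 123.4 mg/h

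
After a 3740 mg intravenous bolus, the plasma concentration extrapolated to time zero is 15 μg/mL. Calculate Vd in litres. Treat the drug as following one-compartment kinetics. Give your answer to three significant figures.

249 L

Immediately after an IV bolus, C₀ = Dose / Vd, so Vd = Dose / C₀.
Vd = 3740 / 15 = 249.3 L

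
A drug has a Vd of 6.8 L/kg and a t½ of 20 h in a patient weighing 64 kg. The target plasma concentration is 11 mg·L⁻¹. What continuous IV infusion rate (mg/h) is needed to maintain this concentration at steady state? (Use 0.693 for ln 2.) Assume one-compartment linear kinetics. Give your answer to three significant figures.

166 mg/h

Vd(total) = 64 kg × 6.8 L/kg = 435.2 L
CL = 0.693 × Vd / t½ = 0.693 × 435.2 / 20 = 15.08 L/h
Infusion rate = CL × Css = 15.08 × 11 = 165.9 mg/h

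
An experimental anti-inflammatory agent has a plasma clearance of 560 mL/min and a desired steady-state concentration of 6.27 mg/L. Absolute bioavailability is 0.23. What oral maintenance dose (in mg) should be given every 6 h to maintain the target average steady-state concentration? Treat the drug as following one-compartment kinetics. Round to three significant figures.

5500 mg

Convert clearance: 560 mL/min × 60 min/h ÷ 1000 mL/L = 33.60 L/h
At steady state, dose per interval replaces the amount cleared in that interval: F·D/τ = CL·Css.
D = CL × Css × τ / F = 33.60 × 6.27 × 6 / 0.23 = 5496 mg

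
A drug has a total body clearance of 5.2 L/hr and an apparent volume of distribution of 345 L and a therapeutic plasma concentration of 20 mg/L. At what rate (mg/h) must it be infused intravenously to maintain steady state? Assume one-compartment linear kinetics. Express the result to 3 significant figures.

R₀ = 5.200 × 20 = 104.0 mg/h

104 mg/h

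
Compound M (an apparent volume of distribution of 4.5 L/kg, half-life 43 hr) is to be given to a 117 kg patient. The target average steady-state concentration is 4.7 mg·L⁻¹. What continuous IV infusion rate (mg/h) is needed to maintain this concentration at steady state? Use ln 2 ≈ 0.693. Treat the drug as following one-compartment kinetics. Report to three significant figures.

39.9 mg/h

Vd = 4.5 L/kg × 117 kg = 526.5 L
CL = 0.693 × Vd / t½ = 0.693 × 526.5 / 43 = 8.485 L/h
Infusion rate = CL × Css = 8.485 × 4.7 = 39.88 mg/h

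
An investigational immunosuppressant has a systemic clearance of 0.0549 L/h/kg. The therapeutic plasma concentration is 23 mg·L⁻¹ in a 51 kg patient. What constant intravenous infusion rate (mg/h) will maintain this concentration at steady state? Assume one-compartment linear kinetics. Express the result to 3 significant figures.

CL = 0.0549 L/h/kg × 51 kg = 2.800 L/h
Infusion rate = CL · Css = 2.800 L/h × 23 mg/L = 64.40 mg/h

64.4 mg/h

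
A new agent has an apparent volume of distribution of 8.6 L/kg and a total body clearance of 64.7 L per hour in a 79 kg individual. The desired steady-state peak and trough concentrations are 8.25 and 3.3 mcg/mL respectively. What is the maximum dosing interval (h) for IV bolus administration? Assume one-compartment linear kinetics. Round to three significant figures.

9.62 h

Total Vd = 8.6 × 79 = 679.4 L
k = CL / Vd = 64.70 / 679.4 = 0.09523 h⁻¹
Between IV bolus doses, concentration decays as C = C₀·e^(−kτ), so C_peak/C_trough = e^(kτ).
τ_max = ln(C_peak/C_trough) / k = ln(8.25/3.3) / 0.09523 = 0.9163 / 0.09523 = 9.622 h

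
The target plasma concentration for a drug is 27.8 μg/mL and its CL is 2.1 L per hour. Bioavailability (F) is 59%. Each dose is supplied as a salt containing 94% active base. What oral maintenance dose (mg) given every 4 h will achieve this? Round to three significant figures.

421 mg

D = CL × Css × τ / F / S = 2.100 × 27.8 × 4 / 0.59 / 0.94 = 421.1 mg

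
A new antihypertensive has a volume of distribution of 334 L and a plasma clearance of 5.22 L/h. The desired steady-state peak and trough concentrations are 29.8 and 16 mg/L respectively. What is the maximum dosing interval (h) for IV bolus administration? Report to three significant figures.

k = CL / Vd = 5.220 / 334.0 = 0.01563 h⁻¹
Between IV bolus doses, concentration decays as C = C₀·e^(−kτ), so C_peak/C_trough = e^(kτ).
τ_max = ln(C_peak/C_trough) / k = ln(29.8/16) / 0.01563 = 0.6219 / 0.01563 = 39.79 h

39.8 h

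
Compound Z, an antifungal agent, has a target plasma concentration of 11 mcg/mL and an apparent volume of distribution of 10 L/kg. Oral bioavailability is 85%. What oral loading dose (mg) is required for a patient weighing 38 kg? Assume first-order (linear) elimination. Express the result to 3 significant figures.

Vd = 10 L/kg × 38 kg = 380.0 L
The loading dose fills Vd to the target concentration.
LD = Vd × C / F = 380.0 × 11.00 / 0.85 = 4918 mg

4920 mg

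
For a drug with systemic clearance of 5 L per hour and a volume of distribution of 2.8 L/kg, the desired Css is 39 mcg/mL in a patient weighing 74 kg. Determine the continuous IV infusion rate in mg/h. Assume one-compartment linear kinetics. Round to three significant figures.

195 mg/h

Infusion rate = CL · Css = 5.000 L/h × 39 mg/L = 195.0 mg/h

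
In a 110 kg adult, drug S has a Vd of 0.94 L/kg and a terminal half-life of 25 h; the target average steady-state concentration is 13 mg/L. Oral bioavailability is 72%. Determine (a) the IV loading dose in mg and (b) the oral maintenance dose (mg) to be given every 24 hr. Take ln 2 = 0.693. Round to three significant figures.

Vd = 0.94 L/kg × 110 kg = 103.4 L
LD = Vd × C = 103.4 × 13 = 1344 mg
CL = 0.693 × Vd / t½ = 0.693 × 103.4 / 25 = 2.866 L/h
D = CL × Css × τ / F = 2.866 × 13 × 24 / 0.72 = 1242 mg

(a) 1340 mg; (b) 1240 mg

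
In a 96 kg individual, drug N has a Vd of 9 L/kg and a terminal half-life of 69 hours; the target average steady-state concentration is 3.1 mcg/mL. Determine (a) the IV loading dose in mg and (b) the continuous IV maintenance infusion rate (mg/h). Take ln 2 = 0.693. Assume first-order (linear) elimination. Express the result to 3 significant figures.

(a) 2680 mg; (b) 26.9 mg/h

Vd(total) = 96 kg × 9 L/kg = 864.0 L
LD = Vd × C = 864.0 × 3.1 = 2678 mg
CL = 0.693 × Vd / t½ = 0.693 × 864.0 / 69 = 8.678 L/h
Infusion rate = CL × Css = 8.678 × 3.1 = 26.90 mg/h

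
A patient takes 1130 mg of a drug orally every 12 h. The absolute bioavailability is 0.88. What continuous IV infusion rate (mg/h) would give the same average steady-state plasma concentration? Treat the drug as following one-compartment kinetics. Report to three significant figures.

Equivalent systemic input: infusion rate = F·D/τ.
Rate = 0.88 × 1130 / 12 = 82.87 mg/h

82.9 mg/h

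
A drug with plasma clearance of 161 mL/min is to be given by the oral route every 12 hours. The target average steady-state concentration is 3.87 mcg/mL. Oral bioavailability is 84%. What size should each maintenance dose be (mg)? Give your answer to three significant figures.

Convert clearance: 161 mL/min × 60 min/h ÷ 1000 mL/L = 9.660 L/h
D = CL × Css × τ / F = 9.660 × 3.87 × 12 / 0.84 = 534.1 mg

534 mg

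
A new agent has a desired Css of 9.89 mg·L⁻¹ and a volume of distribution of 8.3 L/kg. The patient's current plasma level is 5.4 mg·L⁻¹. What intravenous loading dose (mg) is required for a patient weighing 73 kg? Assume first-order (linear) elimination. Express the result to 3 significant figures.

Vd(total) = 73 kg × 8.3 L/kg = 605.9 L
Concentration deficit ΔC = 9.89 − 5.4 = 4.490 mg/L
LD = Vd × ΔC = 605.9 × 4.490 = 2720 mg

2720 mg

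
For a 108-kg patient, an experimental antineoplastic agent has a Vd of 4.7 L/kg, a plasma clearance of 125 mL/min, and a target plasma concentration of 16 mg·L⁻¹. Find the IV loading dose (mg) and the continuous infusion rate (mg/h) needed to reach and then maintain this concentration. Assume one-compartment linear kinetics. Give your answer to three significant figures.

(a) 8120 mg; (b) 120 mg/h

Vd(total) = 108 kg × 4.7 L/kg = 507.6 L
LD = Vd · C_target = 507.6 × 16 = 8122 mg
CL = 125 mL/min = 125 × 0.06 = 7.500 L/h
Maintenance: replace elimination → rate = CL × Css = 7.500 × 16 = 120.0 mg/h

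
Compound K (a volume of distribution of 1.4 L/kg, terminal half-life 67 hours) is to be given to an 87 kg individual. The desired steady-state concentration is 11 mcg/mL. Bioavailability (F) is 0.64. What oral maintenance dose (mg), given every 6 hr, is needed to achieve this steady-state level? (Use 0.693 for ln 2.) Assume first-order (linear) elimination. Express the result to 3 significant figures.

130 mg

Total Vd = 1.4 × 87 = 121.8 L
CL = 0.693 × Vd / t½ = 0.693 × 121.8 / 67 = 1.260 L/h
D = CL × Css × τ / F = 1.260 × 11 × 6 / 0.64 = 129.9 mg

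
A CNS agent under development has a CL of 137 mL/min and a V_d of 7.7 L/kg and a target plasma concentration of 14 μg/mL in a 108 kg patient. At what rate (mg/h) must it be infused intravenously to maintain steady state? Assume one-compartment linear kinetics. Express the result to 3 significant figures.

115 mg/h

CL = 137 mL/min × 60/1000 = 8.220 L/h
Infusion rate = CL · Css = 8.220 L/h × 14 mg/L = 115.1 mg/h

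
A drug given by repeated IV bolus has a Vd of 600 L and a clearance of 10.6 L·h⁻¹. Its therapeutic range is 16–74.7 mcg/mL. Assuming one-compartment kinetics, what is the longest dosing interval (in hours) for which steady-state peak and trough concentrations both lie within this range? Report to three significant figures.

87.2 h

k = CL / Vd = 10.60 / 600.0 = 0.01767 h⁻¹
Between IV bolus doses, concentration decays as C = C₀·e^(−kτ), so C_peak/C_trough = e^(kτ).
τ_max = ln(C_peak/C_trough) / k = ln(74.7/16) / 0.01767 = 1.541 / 0.01767 = 87.21 h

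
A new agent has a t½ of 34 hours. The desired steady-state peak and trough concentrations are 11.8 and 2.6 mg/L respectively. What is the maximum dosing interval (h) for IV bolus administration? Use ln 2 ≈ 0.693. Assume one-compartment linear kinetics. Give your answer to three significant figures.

74.2 h

k = 0.693 / t½ = 0.693 / 34 = 0.02038 h⁻¹
Between IV bolus doses, concentration decays as C = C₀·e^(−kτ), so C_peak/C_trough = e^(kτ).
τ_max = ln(C_peak/C_trough) / k = ln(11.8/2.6) / 0.02038 = 1.513 / 0.02038 = 74.24 h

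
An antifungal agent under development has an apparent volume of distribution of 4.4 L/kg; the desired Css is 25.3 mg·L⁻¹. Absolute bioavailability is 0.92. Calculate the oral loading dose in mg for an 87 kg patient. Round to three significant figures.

10500 mg

Vd(total) = 87 kg × 4.4 L/kg = 382.8 L
The loading dose fills Vd to the target concentration.
LD = Vd × C / F = 382.8 × 25.30 / 0.92 = 10530 mg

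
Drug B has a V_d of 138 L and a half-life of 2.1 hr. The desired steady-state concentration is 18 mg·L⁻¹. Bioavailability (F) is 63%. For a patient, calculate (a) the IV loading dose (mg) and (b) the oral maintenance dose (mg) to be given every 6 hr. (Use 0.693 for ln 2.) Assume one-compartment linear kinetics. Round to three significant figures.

LD = Vd × C = 138.0 × 18 = 2484 mg
CL = 0.693 × Vd / t½ = 0.693 × 138.0 / 2.1 = 45.54 L/h
D = CL × Css × τ / F = 45.54 × 18 × 6 / 0.63 = 7807 mg

(a) 2480 mg; (b) 7810 mg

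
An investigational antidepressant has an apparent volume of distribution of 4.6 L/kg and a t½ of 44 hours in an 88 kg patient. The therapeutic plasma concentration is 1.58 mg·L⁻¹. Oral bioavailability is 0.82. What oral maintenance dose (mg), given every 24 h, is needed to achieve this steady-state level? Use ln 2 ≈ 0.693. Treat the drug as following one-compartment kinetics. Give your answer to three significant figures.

295 mg

Vd = 4.6 L/kg × 88 kg = 404.8 L
CL = 0.693 × Vd / t½ = 0.693 × 404.8 / 44 = 6.376 L/h
D = CL × Css × τ / F = 6.376 × 1.58 × 24 / 0.82 = 294.9 mg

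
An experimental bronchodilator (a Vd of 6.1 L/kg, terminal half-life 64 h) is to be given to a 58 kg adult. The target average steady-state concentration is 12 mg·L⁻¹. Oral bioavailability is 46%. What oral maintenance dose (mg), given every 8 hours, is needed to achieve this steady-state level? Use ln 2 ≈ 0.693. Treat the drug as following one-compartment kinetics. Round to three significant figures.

Vd(total) = 58 kg × 6.1 L/kg = 353.8 L
CL = 0.693 × Vd / t½ = 0.693 × 353.8 / 64 = 3.831 L/h
D = CL × Css × τ / F = 3.831 × 12 × 8 / 0.46 = 799.5 mg

800 mg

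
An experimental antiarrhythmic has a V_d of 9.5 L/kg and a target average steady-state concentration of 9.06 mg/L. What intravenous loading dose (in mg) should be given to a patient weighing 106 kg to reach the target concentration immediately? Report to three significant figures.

9120 mg

Total Vd = 9.5 × 106 = 1007 L
LD = Vd × C = 1007 × 9.060 = 9123 mg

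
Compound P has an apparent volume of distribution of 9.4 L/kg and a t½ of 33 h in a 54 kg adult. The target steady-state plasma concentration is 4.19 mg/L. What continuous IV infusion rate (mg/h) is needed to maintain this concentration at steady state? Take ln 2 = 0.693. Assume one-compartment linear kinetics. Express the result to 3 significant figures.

Vd = 9.4 L/kg × 54 kg = 507.6 L
CL = 0.693 × Vd / t½ = 0.693 × 507.6 / 33 = 10.66 L/h
Infusion rate = CL × Css = 10.66 × 4.19 = 44.67 mg/h

44.7 mg/h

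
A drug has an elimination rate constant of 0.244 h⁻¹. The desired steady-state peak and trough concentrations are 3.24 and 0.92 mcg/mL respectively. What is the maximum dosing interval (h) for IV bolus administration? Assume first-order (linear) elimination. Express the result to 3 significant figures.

5.16 h

Between IV bolus doses, concentration decays as C = C₀·e^(−kτ), so C_peak/C_trough = e^(kτ).
τ_max = ln(C_peak/C_trough) / k = ln(3.24/0.92) / 0.2440 = 1.259 / 0.2440 = 5.160 h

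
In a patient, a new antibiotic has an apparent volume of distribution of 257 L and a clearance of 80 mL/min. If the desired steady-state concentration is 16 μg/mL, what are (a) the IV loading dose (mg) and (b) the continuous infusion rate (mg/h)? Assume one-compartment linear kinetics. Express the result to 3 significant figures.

(a) 4110 mg; (b) 76.8 mg/h

Loading: fill Vd to C_target → 257.0 L × 16 mg/L = 4112 mg
CL = 80 mL/min × 60/1000 = 4.800 L/h
Maintenance infusion rate = CL × Css = 4.800 × 16 = 76.80 mg/h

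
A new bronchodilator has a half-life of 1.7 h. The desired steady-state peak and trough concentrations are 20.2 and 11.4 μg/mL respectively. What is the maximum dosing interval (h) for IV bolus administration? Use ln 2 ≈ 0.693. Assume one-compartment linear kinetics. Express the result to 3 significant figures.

k = 0.693 / t½ = 0.693 / 1.7 = 0.4076 h⁻¹
Between IV bolus doses, concentration decays as C = C₀·e^(−kτ), so C_peak/C_trough = e^(kτ).
τ_max = ln(C_peak/C_trough) / k = ln(20.2/11.4) / 0.4076 = 0.5721 / 0.4076 = 1.404 h

1.40 h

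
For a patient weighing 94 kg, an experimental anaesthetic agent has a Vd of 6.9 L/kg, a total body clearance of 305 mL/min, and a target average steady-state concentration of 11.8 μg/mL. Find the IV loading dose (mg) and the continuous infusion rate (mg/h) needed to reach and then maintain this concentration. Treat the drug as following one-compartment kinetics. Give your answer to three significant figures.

(a) 7650 mg; (b) 216 mg/h

Vd = 6.9 L/kg × 94 kg = 648.6 L
LD = Vd · C_target = 648.6 × 11.8 = 7653 mg
CL = 305 mL/min = 305 × 0.06 = 18.30 L/h
Maintenance: replace elimination → rate = CL × Css = 18.30 × 11.8 = 215.9 mg/h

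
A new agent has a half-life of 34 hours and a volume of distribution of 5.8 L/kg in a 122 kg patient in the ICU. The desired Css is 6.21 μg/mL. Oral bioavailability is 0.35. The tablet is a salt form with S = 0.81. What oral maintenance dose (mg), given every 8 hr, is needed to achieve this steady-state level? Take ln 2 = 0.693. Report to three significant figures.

Vd = 5.8 L/kg × 122 kg = 707.6 L
k = 0.693/34 = 0.02038 h⁻¹, so CL = k·Vd = 0.02038 × 707.6 = 14.42 L/h
D = CL × Css × τ / F / S = 14.42 × 6.21 × 8 / 0.35 / 0.81 = 2527 mg

2530 mg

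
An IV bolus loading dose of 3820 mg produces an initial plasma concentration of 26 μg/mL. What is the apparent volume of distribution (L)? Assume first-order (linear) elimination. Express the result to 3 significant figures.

Immediately after an IV bolus, C₀ = Dose / Vd, so Vd = Dose / C₀.
Vd = 3820 / 26 = 146.9 L

147 L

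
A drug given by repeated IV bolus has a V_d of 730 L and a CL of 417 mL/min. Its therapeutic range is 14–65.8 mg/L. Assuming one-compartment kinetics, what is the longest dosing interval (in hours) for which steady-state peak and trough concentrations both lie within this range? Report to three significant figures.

CL = 417 mL/min = 417 × 0.06 = 25.02 L/h
k = CL / Vd = 25.02 / 730.0 = 0.03427 h⁻¹
Between IV bolus doses, concentration decays as C = C₀·e^(−kτ), so C_peak/C_trough = e^(kτ).
τ_max = ln(C_peak/C_trough) / k = ln(65.8/14) / 0.03427 = 1.548 / 0.03427 = 45.17 h

45.2 h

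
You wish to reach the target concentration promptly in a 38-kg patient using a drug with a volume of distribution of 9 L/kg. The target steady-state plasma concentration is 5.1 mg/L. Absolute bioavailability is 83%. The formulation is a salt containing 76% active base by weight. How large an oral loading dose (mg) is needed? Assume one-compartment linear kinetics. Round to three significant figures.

2770 mg

Total Vd = 9 × 38 = 342.0 L
LD = Vd × C / F / S = 342.0 × 5.100 / 0.83 / 0.76 = 2765 mg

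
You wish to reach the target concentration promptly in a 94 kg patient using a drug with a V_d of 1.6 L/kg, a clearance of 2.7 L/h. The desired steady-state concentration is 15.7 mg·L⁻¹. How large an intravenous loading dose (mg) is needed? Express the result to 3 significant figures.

2360 mg

Vd = 1.6 L/kg × 94 kg = 150.4 L
The loading dose fills Vd to the target concentration; clearance is irrelevant here.
LD = Vd × C = 150.4 × 15.70 = 2361 mg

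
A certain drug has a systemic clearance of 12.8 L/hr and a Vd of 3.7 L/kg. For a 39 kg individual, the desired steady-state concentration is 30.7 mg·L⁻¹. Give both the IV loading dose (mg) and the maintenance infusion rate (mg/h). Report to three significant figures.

(a) 4430 mg; (b) 393 mg/h

Total Vd = 3.7 × 39 = 144.3 L
LD = Vd · C_target = 144.3 × 30.7 = 4430 mg
Infusion rate = 12.80 L/h × 30.7 mg/L = 393.0 mg/h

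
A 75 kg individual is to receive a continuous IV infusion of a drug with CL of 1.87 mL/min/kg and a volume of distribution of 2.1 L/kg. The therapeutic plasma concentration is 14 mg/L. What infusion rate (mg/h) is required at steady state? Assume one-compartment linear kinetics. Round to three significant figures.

CL = 1.87 mL/min/kg × 75 kg = 140.3 mL/min = 140.3 × 60/1000 = 8.418 L/h
At steady state, infusion rate equals elimination rate: rate in = CL × Css.
R₀ = 8.418 × 14 = 117.9 mg/h

118 mg/h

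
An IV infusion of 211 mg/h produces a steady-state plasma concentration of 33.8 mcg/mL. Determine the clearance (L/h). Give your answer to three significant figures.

6.24 L/h

At steady state, infusion rate = CL × Css, so CL = rate / Css.
CL = 211 / 33.8 = 6.243 L/h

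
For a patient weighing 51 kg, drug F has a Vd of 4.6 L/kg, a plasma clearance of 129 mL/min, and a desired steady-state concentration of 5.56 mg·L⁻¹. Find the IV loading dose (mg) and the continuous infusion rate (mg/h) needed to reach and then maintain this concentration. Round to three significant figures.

(a) 1300 mg; (b) 43.0 mg/h

Vd(total) = 51 kg × 4.6 L/kg = 234.6 L
Loading dose = Vd × C = 234.6 × 5.56 = 1304 mg
CL = 129 mL/min = 129 × 0.06 = 7.740 L/h
Infusion rate = 7.740 L/h × 5.56 mg/L = 43.03 mg/h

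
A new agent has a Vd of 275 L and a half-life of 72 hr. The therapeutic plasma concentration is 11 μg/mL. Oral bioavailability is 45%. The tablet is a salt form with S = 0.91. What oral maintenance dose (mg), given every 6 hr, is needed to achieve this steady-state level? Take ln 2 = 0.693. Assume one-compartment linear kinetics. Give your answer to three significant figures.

CL = 0.693 × Vd / t½ = 0.693 × 275.0 / 72 = 2.647 L/h
D = CL × Css × τ / F / S = 2.647 × 11 × 6 / 0.45 / 0.91 = 426.6 mg

427 mg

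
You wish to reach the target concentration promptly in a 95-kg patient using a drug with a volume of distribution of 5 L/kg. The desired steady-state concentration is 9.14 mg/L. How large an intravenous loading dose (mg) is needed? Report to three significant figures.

4340 mg

Total Vd = 5 × 95 = 475.0 L
The loading dose fills Vd to the target concentration.
LD = Vd × C = 475.0 × 9.140 = 4342 mg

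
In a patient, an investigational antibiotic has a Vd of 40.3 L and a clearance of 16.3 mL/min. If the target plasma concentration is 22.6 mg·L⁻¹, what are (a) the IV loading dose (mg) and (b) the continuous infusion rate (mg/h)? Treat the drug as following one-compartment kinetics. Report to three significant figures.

Loading: fill Vd to C_target → 40.30 L × 22.6 mg/L = 910.8 mg
CL = 16.3 mL/min = 16.3 × 0.06 = 0.9780 L/h
Maintenance: replace elimination → rate = CL × Css = 0.9780 × 22.6 = 22.10 mg/h

(a) 911 mg; (b) 22.1 mg/h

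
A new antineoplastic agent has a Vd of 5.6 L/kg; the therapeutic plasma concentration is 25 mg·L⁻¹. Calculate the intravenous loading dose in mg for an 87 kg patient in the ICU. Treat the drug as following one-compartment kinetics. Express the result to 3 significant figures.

12200 mg

Vd = 5.6 L/kg × 87 kg = 487.2 L
LD = Vd × C = 487.2 × 25.00 = 12180 mg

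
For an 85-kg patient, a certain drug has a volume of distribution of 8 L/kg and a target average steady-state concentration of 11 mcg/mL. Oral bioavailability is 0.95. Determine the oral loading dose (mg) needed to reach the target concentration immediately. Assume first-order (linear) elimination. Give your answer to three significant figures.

Vd = 8 L/kg × 85 kg = 680.0 L
The loading dose fills Vd to the target concentration.
LD = Vd × C / F = 680.0 × 11.00 / 0.95 = 7874 mg

7870 mg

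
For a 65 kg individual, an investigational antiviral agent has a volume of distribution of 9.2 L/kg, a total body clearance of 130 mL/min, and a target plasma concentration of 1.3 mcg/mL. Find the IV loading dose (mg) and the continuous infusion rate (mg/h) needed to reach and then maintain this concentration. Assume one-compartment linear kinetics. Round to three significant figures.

(a) 777 mg; (b) 10.1 mg/h

Vd = 9.2 L/kg × 65 kg = 598.0 L
Loading: fill Vd to C_target → 598.0 L × 1.3 mg/L = 777.4 mg
CL = 130 mL/min = 130 × 0.06 = 7.800 L/h
Maintenance infusion rate = CL × Css = 7.800 × 1.3 = 10.14 mg/h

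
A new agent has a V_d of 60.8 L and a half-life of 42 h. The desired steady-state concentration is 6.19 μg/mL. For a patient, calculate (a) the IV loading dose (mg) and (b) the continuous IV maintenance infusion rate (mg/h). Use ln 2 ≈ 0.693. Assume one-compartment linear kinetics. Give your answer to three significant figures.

(a) 376 mg; (b) 6.21 mg/h

LD = Vd × C = 60.80 × 6.19 = 376.4 mg
CL = 0.693 × Vd / t½ = 0.693 × 60.80 / 42 = 1.003 L/h
Infusion rate = CL × Css = 1.003 × 6.19 = 6.209 mg/h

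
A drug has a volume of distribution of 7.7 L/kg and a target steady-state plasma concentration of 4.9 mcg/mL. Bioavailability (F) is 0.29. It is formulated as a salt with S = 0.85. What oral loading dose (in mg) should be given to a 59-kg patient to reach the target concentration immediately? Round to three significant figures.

9030 mg

Vd = 7.7 L/kg × 59 kg = 454.3 L
The loading dose fills Vd to the target concentration.
LD = Vd × C / F / S = 454.3 × 4.900 / 0.29 / 0.85 = 9031 mg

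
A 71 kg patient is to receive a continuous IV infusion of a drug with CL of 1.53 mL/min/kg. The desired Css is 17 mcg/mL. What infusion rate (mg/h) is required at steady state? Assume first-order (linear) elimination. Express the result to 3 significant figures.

111 mg/h

CL = 1.53 mL/min/kg × 71 kg = 108.6 mL/min = 108.6 × 60/1000 = 6.516 L/h
At steady state, infusion rate equals elimination rate: rate in = CL × Css.
Rate = CL × Css = 6.516 × 17 = 110.8 mg/h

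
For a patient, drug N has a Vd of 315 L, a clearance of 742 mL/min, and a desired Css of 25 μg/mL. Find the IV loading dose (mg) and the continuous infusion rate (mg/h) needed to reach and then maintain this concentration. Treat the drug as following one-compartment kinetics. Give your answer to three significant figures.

(a) 7880 mg; (b) 1110 mg/h

LD = Vd · C_target = 315.0 × 25 = 7875 mg
Convert clearance: 742 mL/min × 60 min/h ÷ 1000 mL/L = 44.52 L/h
Maintenance: replace elimination → rate = CL × Css = 44.52 × 25 = 1113 mg/h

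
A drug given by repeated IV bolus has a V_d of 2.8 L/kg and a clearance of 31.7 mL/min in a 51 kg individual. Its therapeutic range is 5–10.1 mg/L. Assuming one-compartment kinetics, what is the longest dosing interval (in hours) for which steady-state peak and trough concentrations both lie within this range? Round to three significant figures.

Total Vd = 2.8 × 51 = 142.8 L
Convert clearance: 31.7 mL/min × 60 min/h ÷ 1000 mL/L = 1.902 L/h
k = CL / Vd = 1.902 / 142.8 = 0.01332 h⁻¹
Between IV bolus doses, concentration decays as C = C₀·e^(−kτ), so C_peak/C_trough = e^(kτ).
τ_max = ln(C_peak/C_trough) / k = ln(10.1/5) / 0.01332 = 0.7031 / 0.01332 = 52.79 h

52.8 h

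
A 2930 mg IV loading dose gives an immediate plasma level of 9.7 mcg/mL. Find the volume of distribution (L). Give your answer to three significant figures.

Immediately after an IV bolus, C₀ = Dose / Vd, so Vd = Dose / C₀.
Vd = 2930 / 9.7 = 302.1 L

302 L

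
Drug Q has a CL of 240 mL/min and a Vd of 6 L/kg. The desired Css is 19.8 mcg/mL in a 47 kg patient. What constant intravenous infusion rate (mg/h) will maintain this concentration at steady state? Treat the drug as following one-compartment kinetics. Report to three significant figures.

Convert clearance: 240 mL/min × 60 min/h ÷ 1000 mL/L = 14.40 L/h
R₀ = 14.40 × 19.8 = 285.1 mg/h

285 mg/h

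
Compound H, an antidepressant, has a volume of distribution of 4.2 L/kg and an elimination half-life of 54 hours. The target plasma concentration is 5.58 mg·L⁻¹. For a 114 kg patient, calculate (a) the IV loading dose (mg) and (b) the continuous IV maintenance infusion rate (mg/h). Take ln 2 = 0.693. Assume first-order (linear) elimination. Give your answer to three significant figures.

Total Vd = 4.2 × 114 = 478.8 L
LD = Vd × C = 478.8 × 5.58 = 2672 mg
CL = 0.693 × Vd / t½ = 0.693 × 478.8 / 54 = 6.145 L/h
Infusion rate = CL × Css = 6.145 × 5.58 = 34.29 mg/h

(a) 2670 mg; (b) 34.3 mg/h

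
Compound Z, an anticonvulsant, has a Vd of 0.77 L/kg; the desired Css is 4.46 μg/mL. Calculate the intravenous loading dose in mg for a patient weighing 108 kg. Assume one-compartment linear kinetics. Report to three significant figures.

Total Vd = 0.77 × 108 = 83.16 L
LD = Vd × C = 83.16 × 4.460 = 370.9 mg

371 mg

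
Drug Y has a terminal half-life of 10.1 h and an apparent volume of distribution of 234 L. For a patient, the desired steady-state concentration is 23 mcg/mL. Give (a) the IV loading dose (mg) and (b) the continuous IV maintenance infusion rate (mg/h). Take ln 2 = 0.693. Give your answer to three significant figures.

(a) 5380 mg; (b) 369 mg/h

LD = Vd × C = 234.0 × 23 = 5382 mg
CL = 0.693 × Vd / t½ = 0.693 × 234.0 / 10.1 = 16.06 L/h
Infusion rate = CL × Css = 16.06 × 23 = 369.4 mg/h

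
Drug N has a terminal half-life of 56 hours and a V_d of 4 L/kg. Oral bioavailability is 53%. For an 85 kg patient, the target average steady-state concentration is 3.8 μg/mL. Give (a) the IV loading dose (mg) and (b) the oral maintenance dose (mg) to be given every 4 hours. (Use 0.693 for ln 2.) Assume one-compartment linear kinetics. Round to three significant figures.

(a) 1290 mg; (b) 121 mg

Total Vd = 4 × 85 = 340.0 L
LD = Vd × C = 340.0 × 3.8 = 1292 mg
CL = 0.693 × Vd / t½ = 0.693 × 340.0 / 56 = 4.208 L/h
D = CL × Css × τ / F = 4.208 × 3.8 × 4 / 0.53 = 120.7 mg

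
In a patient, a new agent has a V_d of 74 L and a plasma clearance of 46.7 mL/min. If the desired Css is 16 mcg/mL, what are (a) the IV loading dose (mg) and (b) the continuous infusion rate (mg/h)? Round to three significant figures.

Loading: fill Vd to C_target → 74.00 L × 16 mg/L = 1184 mg
CL = 46.7 mL/min × 60/1000 = 2.802 L/h
Maintenance: replace elimination → rate = CL × Css = 2.802 × 16 = 44.83 mg/h

(a) 1180 mg; (b) 44.8 mg/h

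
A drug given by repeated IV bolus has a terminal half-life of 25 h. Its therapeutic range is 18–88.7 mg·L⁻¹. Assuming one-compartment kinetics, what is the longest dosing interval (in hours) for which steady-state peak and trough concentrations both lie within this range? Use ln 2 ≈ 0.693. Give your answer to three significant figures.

k = 0.693 / t½ = 0.693 / 25 = 0.02772 h⁻¹
Between IV bolus doses, concentration decays as C = C₀·e^(−kτ), so C_peak/C_trough = e^(kτ).
τ_max = ln(C_peak/C_trough) / k = ln(88.7/18) / 0.02772 = 1.595 / 0.02772 = 57.54 h

57.5 h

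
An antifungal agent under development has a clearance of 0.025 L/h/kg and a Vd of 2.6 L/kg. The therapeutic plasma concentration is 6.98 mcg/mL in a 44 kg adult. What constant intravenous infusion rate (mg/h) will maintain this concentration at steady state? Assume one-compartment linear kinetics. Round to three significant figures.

7.68 mg/h

CL = 0.025 L/h/kg × 44 kg = 1.100 L/h
R₀ = 1.100 × 6.98 = 7.678 mg/h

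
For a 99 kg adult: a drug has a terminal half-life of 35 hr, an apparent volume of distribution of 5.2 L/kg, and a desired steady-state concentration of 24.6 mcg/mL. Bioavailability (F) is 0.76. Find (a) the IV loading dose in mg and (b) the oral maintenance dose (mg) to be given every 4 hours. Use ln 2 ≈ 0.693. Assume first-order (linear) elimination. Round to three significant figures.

Vd = 5.2 L/kg × 99 kg = 514.8 L
LD = Vd × C = 514.8 × 24.6 = 12660 mg
CL = 0.693 × Vd / t½ = 0.693 × 514.8 / 35 = 10.19 L/h
D = CL × Css × τ / F = 10.19 × 24.6 × 4 / 0.76 = 1319 mg

(a) 12700 mg; (b) 1320 mg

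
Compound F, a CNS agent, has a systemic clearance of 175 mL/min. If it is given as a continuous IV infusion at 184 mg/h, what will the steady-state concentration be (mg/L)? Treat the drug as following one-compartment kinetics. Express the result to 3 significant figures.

17.5 mg/L

CL = 175 mL/min × 60/1000 = 10.50 L/h
Css = rate / CL = 184 / 10.50 = 17.52 mg/L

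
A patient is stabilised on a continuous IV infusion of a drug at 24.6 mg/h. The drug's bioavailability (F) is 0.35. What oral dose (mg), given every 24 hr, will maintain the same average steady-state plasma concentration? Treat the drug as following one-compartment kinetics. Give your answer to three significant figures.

1690 mg

To maintain the same Css, the systemic dosing rate must be unchanged: F·D/τ = infusion rate.
D = rate × τ / F = 24.6 × 24 / 0.35 = 1687 mg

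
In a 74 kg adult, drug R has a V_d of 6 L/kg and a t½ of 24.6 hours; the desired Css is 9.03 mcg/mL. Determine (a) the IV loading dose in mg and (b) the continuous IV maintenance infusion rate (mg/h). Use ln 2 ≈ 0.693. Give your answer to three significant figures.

(a) 4010 mg; (b) 113 mg/h

Total Vd = 6 × 74 = 444.0 L
LD = Vd × C = 444.0 × 9.03 = 4009 mg
CL = 0.693 × Vd / t½ = 0.693 × 444.0 / 24.6 = 12.51 L/h
Infusion rate = CL × Css = 12.51 × 9.03 = 113.0 mg/h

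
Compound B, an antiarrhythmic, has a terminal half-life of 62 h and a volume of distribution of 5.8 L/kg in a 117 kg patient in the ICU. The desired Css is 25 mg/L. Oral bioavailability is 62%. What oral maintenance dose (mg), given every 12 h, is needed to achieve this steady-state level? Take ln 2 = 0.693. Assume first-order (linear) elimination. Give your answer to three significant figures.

3670 mg

Vd = 5.8 L/kg × 117 kg = 678.6 L
CL = ln 2 · Vd / t½ = 0.693 × 678.6 / 62 = 7.585 L/h
D = CL × Css × τ / F = 7.585 × 25 × 12 / 0.62 = 3670 mg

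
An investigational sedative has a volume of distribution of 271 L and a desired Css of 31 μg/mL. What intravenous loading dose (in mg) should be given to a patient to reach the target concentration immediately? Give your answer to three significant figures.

8400 mg

The loading dose fills Vd to the target concentration.
LD = Vd × C = 271.0 × 31.00 = 8401 mg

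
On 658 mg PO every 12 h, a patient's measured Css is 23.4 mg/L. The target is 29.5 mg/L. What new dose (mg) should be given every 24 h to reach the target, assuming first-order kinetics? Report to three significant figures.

For first-order elimination, Css ∝ F·D/(CL·τ); F and CL are unchanged, so Css ∝ D/τ.
D₂ = D₁ × (Css,target / Css,current) × (τ₂/τ₁) = 658 × (29.5/23.4) × (24/12) = 1659 mg

1660 mg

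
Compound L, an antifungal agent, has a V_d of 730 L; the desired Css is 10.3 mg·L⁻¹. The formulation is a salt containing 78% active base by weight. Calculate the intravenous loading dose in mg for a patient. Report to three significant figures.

LD = Vd × C / S = 730.0 × 10.30 / 0.78 = 9640 mg

9640 mg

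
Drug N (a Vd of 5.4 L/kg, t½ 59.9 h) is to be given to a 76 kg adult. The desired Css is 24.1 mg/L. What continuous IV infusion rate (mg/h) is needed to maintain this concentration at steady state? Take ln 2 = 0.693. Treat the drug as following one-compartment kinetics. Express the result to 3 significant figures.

114 mg/h

Vd(total) = 76 kg × 5.4 L/kg = 410.4 L
CL = 0.693 × Vd / t½ = 0.693 × 410.4 / 59.9 = 4.748 L/h
Infusion rate = CL × Css = 4.748 × 24.1 = 114.4 mg/h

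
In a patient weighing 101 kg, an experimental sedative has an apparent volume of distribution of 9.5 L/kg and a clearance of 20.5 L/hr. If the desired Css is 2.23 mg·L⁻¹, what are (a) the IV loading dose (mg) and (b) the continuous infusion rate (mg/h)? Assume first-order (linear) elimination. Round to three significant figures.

(a) 2140 mg; (b) 45.7 mg/h

Vd = 9.5 L/kg × 101 kg = 959.5 L
Loading dose = Vd × C = 959.5 × 2.23 = 2140 mg
Maintenance infusion rate = CL × Css = 20.50 × 2.23 = 45.72 mg/h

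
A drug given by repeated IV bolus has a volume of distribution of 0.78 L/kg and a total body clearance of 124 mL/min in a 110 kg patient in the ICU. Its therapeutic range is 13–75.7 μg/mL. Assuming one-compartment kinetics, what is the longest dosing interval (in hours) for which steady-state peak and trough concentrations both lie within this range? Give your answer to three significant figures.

20.3 h

Vd = 0.78 L/kg × 110 kg = 85.80 L
CL = 124 mL/min = 124 × 0.06 = 7.440 L/h
k = CL / Vd = 7.440 / 85.80 = 0.08671 h⁻¹
Between IV bolus doses, concentration decays as C = C₀·e^(−kτ), so C_peak/C_trough = e^(kτ).
τ_max = ln(C_peak/C_trough) / k = ln(75.7/13) / 0.08671 = 1.762 / 0.08671 = 20.32 h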